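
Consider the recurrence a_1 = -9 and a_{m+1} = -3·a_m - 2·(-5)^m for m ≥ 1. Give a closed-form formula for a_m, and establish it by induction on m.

a_m = -4(-3)^(m - 1) + (-5)^m

Computing the first terms: a_1 = -9, a_2 = 37, a_3 = -161. This suggests a_m = -4(-3)^(m - 1) + (-5)^m.
Base case (m = 1): the formula gives -9 = -9 = a_1.
Suppose the result is true for m = r, so a_r = -4(-3)^(r - 1) + (-5)^r.
Then a_{r+1} = -3·a_r - 2·(-5)^r = -3·(-4(-3)^(r - 1) + (-5)^r) - 2·(-5)^r = -4(-3)^r + (-5)^(r + 1) = -4(-3)^((r+1) - 1) + (-5)^(r+1),
which is the claimed formula at m = r+1.
Hence, by induction on m, the claim holds for every m ≥ 1.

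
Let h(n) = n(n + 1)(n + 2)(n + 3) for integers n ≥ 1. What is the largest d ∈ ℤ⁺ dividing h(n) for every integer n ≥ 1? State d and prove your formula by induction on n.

Computing the first values: h(1) = 24 and h(2) = 120; gcd(24, 120) = 24, so d ≤ 24.
We prove 24 | n(n + 1)(n + 2)(n + 3) for all n ≥ 1 by induction on n.
For the base case n = 1: h(1) = 24 = 24·(1), so 24 | h(1).
Inductive step: assume the claim holds for n = m, i.e. 24 | h(m). Then
h(m+1) − h(m) = (m+1)·(m+2)·(m+3)·(m+4) − m·(m+1)·(m+2)·(m+3) = (m+1)·(m+2)·(m+3)·[(m+4) − m] = 4·(m+1)·(m+2)·(m+3). The product of 3 consecutive integers is divisible by (3)! = 6, so h(m+1) − h(m) is divisible by 4·6 = 24. By the inductive hypothesis 24 | h(m), hence 24 | h(m+1).
This completes the induction.
Therefore the largest such d is 24.

d = 24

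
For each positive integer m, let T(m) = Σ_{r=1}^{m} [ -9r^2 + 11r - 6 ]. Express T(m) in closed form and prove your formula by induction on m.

T(m) = -m(3m^2 - m + 2)

We claim T(m) = -m(3m^2 - m + 2) for all m ≥ 1.
For the base case m = 1: T(1) = -4, and the closed form gives -4. They agree.
Inductive step: suppose the statement holds for some r ≥ 1, so T(r) = r(-3r^2 + r - 2).
Then T(r+1) = T(r) + (11r - 9(r + 1)^2 + 5) = (r(-3r^2 + r - 2)) + (11r - 9(r + 1)^2 + 5).
Simplifying, T(r+1) = -(r + 1)(3r^2 + 5r + 4) = -(r+1)(3(r+1)^2 - (r+1) + 2),
which is the closed form with m = r+1.
This completes the induction.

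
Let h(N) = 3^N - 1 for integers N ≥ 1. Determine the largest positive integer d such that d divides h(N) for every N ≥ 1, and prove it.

d = 2

Computing the first values: h(1) = 2 and h(2) = 8; gcd(2, 8) = 2, so d ≤ 2.
We prove 2 | 3^N - 1 for all N ≥ 1 by induction on N.
Base step (N = 1): h(1) = 2 = 2·(1), so 2 | h(1).
Inductive step: suppose the statement holds for some m ≥ 1, i.e. 2 | h(m). Then
3^{m+1} − 1^{m+1} = 3·3^m − 1·1^m = 3·(3^m − 1^m) + (2)·1^m. The first term is divisible by 2 by the inductive hypothesis, and the second term (2)·1^m is divisible by 2 since 2 | 2. Hence 2 | h(m+1).
By induction, the statement is established for all N ≥ 1.
Therefore the largest such d is 2.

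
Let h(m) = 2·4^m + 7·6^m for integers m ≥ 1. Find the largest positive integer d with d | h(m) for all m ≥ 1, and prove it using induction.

d = 2

Computing the first values: h(1) = 50 and h(2) = 284; gcd(50, 284) = 2, so d ≤ 2.
We prove 2 | 2·4^m + 7·6^m for all m ≥ 1 by induction on m.
For the base case m = 1: h(1) = 50 = 2·(25), so 2 | h(1).
Inductive step: suppose the statement holds for some i ≥ 1, i.e. 2 | h(i). Then
h(i+1) − 6·h(i) = (2·4^(i+1) + 7·6^(i+1)) − 6·(2·4^i + 7·6^i) = (2)·4^i·(4 − 6) = (-4)·4^i. Since 2 | h(i) by the inductive hypothesis, 2 | 6·h(i); and 2 | -4 since -4 = 2·-2. Therefore 2 | h(i+1).
By the principle of mathematical induction, the result holds for all m ≥ 1.
Therefore the largest such d is 2.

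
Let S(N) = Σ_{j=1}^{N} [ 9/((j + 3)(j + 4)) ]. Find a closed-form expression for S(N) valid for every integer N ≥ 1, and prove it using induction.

We claim S(N) = 9N/(4(N + 4)) for all N ≥ 1.
For the base case N = 1: S(1) = 9/20, and the closed form gives 9/20. They agree.
Inductive step: suppose the statement holds for some j ≥ 1, so S(j) = 9j/(4(j + 4)).
Then S(j+1) = S(j) + (9/((j + 4)(j + 5))) = (9j/(4(j + 4))) + (9/((j + 4)(j + 5))).
Simplifying, S(j+1) = 9(j + 1)/(4(j + 5)) = 9(j+1)/(4((j+1) + 4)),
which is the closed form with N = j+1.
This completes the induction.

S(N) = 9N/(4(N + 4))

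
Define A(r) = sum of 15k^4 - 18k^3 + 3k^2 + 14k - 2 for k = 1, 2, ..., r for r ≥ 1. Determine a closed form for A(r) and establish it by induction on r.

A(r) = r(3r^4 + 3r^3 - 3r^2 + 4r + 5)

We claim A(r) = r(3r^4 + 3r^3 - 3r^2 + 4r + 5) for all r ≥ 1.
Base case (r = 1): A(1) = 12, and the closed form gives 12. They agree.
Inductive step: assume the claim holds for r = k, so A(k) = k(3k^4 + 3k^3 - 3k^2 + 4k + 5).
Then A(k+1) = A(k) + (15k^4 + 42k^3 + 39k^2 + 26k + 12) = (k(3k^4 + 3k^3 - 3k^2 + 4k + 5)) + (15k^4 + 42k^3 + 39k^2 + 26k + 12).
Simplifying, A(k+1) = (k + 1)(3k^4 + 15k^3 + 24k^2 + 19k + 12) = (k+1)(3(k+1)^4 + 3(k+1)^3 - 3(k+1)^2 + 4(k+1) + 5),
which is the closed form with r = k+1.
By induction, the statement is established for all r ≥ 1.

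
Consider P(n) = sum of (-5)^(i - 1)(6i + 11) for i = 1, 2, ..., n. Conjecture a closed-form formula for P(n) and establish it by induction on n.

We claim P(n) = -(-5)^n(n + 2) + 2 for all n ≥ 1.
Base case (n = 1): P(1) = 17, and the closed form gives 17. They agree.
Suppose the result is true for n = i, so P(i) = -(-5)^i(i + 2) + 2.
Then P(i+1) = P(i) + ((-5)^i(6i + 17)) = (-(-5)^i(i + 2) + 2) + ((-5)^i(6i + 17)).
Simplifying, P(i+1) = 5(-5)^i·i + 15(-5)^i + 2 = -(-5)^(i+1)((i+1) + 2) + 2,
which is the closed form with n = i+1.
Hence, by induction on n, the claim holds for every n ≥ 1.

P(n) = -(-5)^n(n + 2) + 2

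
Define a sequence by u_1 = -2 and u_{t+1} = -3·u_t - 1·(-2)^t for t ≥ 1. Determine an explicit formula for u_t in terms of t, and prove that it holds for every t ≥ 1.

Computing the first terms: u_1 = -2, u_2 = 8, u_3 = -28. This suggests u_t = -(-2)^t - 4(-3)^(t - 1).
For the base case t = 1: the formula gives -2 = -2 = u_1.
Inductive step: suppose the statement holds for some j ≥ 1, so u_j = -(-2)^j - 4(-3)^(j - 1).
Then u_{j+1} = -3·u_j - 1·(-2)^j = -3·(-(-2)^j - 4(-3)^(j - 1)) - 1·(-2)^j = -(-2)^(j + 1) - 4(-3)^j = -(-2)^(j+1) - 4(-3)^((j+1) - 1),
which is the claimed formula at t = j+1.
Hence, by induction on t, the claim holds for every t ≥ 1.

u_t = -(-2)^t - 4(-3)^(t - 1)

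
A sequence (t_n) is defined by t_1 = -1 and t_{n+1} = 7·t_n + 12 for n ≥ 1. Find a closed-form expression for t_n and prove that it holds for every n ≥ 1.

Computing the first terms: t_1 = -1, t_2 = 5, t_3 = 47. This suggests t_n = 7^(n - 1) - 2.
When n = 1: the formula gives -1 = -1 = t_1.
Inductive step: suppose the statement holds for some j ≥ 1, so t_j = 7^(j - 1) - 2.
Then t_{j+1} = 7·t_j + 12 = 7·(7^(j - 1) - 2) + 12 = 7^j - 2 = 7^((j+1) - 1) - 2,
which is the claimed formula at n = j+1.
Hence, by induction on n, the claim holds for every n ≥ 1.

t_n = 7^(n - 1) - 2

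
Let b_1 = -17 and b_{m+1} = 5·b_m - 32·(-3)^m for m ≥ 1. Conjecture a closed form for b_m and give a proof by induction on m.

Computing the first terms: b_1 = -17, b_2 = 11, b_3 = -233. This suggests b_m = 4(-3)^m - 5^m.
Base case (m = 1): the formula gives -17 = -17 = b_1.
Inductive step: assume the claim holds for m = k, so b_k = 4(-3)^k - 5^k.
Then b_{k+1} = 5·b_k - 32·(-3)^k = 5·(4(-3)^k - 5^k) - 32·(-3)^k = 4(-3)^(k + 1) - 5^(k + 1),
which is the claimed formula at m = k+1.
Hence, by induction on m, the claim holds for every m ≥ 1.

b_m = 4(-3)^m - 5^m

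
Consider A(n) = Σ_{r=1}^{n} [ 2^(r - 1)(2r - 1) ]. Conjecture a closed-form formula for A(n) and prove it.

We claim A(n) = 2^n(2n - 3) + 3 for all n ≥ 1.
When n = 1: A(1) = 1, and the closed form gives 1. They agree.
Inductive step: assume the claim holds for n = r, so A(r) = 2^r(2r - 3) + 3.
Then A(r+1) = A(r) + (2^r(2r + 1)) = (2^r(2r - 3) + 3) + (2^r(2r + 1)).
Simplifying, A(r+1) = -2^(r + 1) + 2^(r + 2)r + 3 = 2^(r+1)(2(r+1) - 3) + 3,
which is the closed form with n = r+1.
By induction, the statement is established for all n ≥ 1.

A(n) = 2^n(2n - 3) + 3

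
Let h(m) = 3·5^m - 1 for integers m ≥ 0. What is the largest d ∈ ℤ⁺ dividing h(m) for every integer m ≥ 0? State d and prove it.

d = 2

Computing the first values: h(0) = 2 and h(1) = 14; gcd(2, 14) = 2, so d ≤ 2.
We prove 2 | 3·5^m - 1 for all m ≥ 0 by induction on m.
For the base case m = 0: h(0) = 2 = 2·(1), so 2 | h(0).
Inductive step: assume the claim holds for m = k, i.e. 2 | h(k). Then
h(k+1) = 3·5^(k+1) - 1 = 5·(3·5^k - 1) + 4 = 5·h(k) + 4. The first term is divisible by 2 by the inductive hypothesis, and 4 is divisible by 2. Hence 2 | h(k+1).
Hence, by induction on m, the claim holds for every m ≥ 0.
Therefore the largest such d is 2.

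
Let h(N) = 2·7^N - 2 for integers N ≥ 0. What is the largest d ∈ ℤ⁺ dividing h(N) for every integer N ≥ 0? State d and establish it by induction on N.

d = 12

Computing the first values: h(0) = 0 and h(1) = 12; gcd(0, 12) = 12, so d ≤ 12.
We prove 12 | 2·7^N - 2 for all N ≥ 0 by induction on N.
For the base case N = 0: h(0) = 0 = 12·(0), so 12 | h(0).
Inductive step: suppose the statement holds for some k ≥ 0, i.e. 12 | h(k). Then
h(k+1) = 2·7^(k+1) - 2 = 7·(2·7^k - 2) + 12 = 7·h(k) + 12. The first term is divisible by 12 by the inductive hypothesis, and 12 is divisible by 12. Hence 12 | h(k+1).
This completes the induction.
Therefore the largest such d is 12.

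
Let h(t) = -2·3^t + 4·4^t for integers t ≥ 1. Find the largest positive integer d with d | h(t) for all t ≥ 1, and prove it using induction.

d = 2

Computing the first values: h(1) = 10 and h(2) = 46; gcd(10, 46) = 2, so d ≤ 2.
We prove 2 | -2·3^t + 4·4^t for all t ≥ 1 by induction on t.
Base step (t = 1): h(1) = 10 = 2·(5), so 2 | h(1).
Suppose the result is true for t = p, i.e. 2 | h(p). Then
h(p+1) − 4·h(p) = (-2·3^(p+1) + 4·4^(p+1)) − 4·(-2·3^p + 4·4^p) = (-2)·3^p·(3 − 4) = (2)·3^p. Since 2 | h(p) by the inductive hypothesis, 2 | 4·h(p); and 2 | 2 since 2 = 2·1. Therefore 2 | h(p+1).
By induction, the statement is established for all t ≥ 1.
Therefore the largest such d is 2.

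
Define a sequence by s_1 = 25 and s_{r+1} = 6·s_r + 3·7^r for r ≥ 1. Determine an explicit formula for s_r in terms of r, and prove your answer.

s_r = 4·6^(r - 1) + 3·7^r

Computing the first terms: s_1 = 25, s_2 = 171, s_3 = 1173. This suggests s_r = 4·6^(r - 1) + 3·7^r.
When r = 1: the formula gives 25 = 25 = s_1.
For the inductive step, assume it holds for an arbitrary k ≥ 1, so s_k = 4·6^(k - 1) + 3·7^k.
Then s_{k+1} = 6·s_k + 3·7^k = 6·(4·6^(k - 1) + 3·7^k) + 3·7^k = 4·6^k + 3·7^(k + 1) = 4·6^((k+1) - 1) + 3·7^(k+1),
which is the claimed formula at r = k+1.
Hence, by induction on r, the claim holds for every r ≥ 1.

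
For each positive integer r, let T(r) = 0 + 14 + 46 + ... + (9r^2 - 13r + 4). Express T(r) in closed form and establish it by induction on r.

T(r) = r(r - 1)(3r + 1)

We claim T(r) = r(r - 1)(3r + 1) for all r ≥ 1.
Base step (r = 1): T(1) = 0, and the closed form gives 0. They agree.
Inductive step: suppose the statement holds for some p ≥ 1, so T(p) = p(3p^2 - 2p - 1).
Then T(p+1) = T(p) + (p(9p + 5)) = (p(3p^2 - 2p - 1)) + (p(9p + 5)).
Simplifying, T(p+1) = p(p + 1)(3p + 4) = (p+1)((p+1) - 1)(3(p+1) + 1),
which is the closed form with r = p+1.
Hence, by induction on r, the claim holds for every r ≥ 1.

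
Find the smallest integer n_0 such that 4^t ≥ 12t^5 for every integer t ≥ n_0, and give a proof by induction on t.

n_0 = 11

At t = 10: 1048576 < 1200000, so the inequality fails and n_0 ≥ 11. We prove 4^t ≥ 12t^5 for all t ≥ 11.
Base case (t = 11): 4^t = 4194304 and 12t^5 = 1932612, so 4194304 ≥ 1932612.
Inductive step: suppose the statement holds for some i ≥ 11, so 4^i ≥ 12i^5.
Then 4^(i + 1) = 4·(4^i) ≥ 4·(12i^5).
Also, for i ≥ 11 we have 4·(12i^5) ≥ 12(i+1)^5, since 4 ≥ (1 + 1/i)^5 for all i ≥ 11.
Combining, 4^(i + 1) ≥ 12(i+1)^5.
By induction, the statement is established for all t ≥ 11.
Hence the smallest such n_0 is 11.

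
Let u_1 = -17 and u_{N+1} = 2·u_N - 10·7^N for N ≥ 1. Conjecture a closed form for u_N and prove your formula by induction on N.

Computing the first terms: u_1 = -17, u_2 = -104, u_3 = -698. This suggests u_N = -3·2^(N - 1) - 2·7^N.
Base step (N = 1): the formula gives -17 = -17 = u_1.
Suppose the result is true for N = r, so u_r = -3·2^(r - 1) - 2·7^r.
Then u_{r+1} = 2·u_r - 10·7^r = 2·(-3·2^(r - 1) - 2·7^r) - 10·7^r = -3·2^r - 2·7^(r + 1) = -3·2^((r+1) - 1) - 2·7^(r+1),
which is the claimed formula at N = r+1.
Hence, by induction on N, the claim holds for every N ≥ 1.

u_N = -3·2^(N - 1) - 2·7^N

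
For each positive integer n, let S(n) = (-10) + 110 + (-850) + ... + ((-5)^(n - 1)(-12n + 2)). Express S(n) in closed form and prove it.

S(n) = 2(-5)^n·n

We claim S(n) = 2(-5)^n·n for all n ≥ 1.
Base case (n = 1): S(1) = -10, and the closed form gives -10. They agree.
Inductive step: assume the claim holds for n = p, so S(p) = 2(-5)^p·p.
Then S(p+1) = S(p) + ((-5)^p(-12p - 10)) = (2(-5)^p·p) + ((-5)^p(-12p - 10)).
Simplifying, S(p+1) = (-5)^(p + 1)(2p + 2) = 2(-5)^(p+1)·(p+1),
which is the closed form with n = p+1.
This completes the induction.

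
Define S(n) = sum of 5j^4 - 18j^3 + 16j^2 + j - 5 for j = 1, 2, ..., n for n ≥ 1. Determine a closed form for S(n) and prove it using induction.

We claim S(n) = n(n^4 - 2n^3 - 2n^2 + 4n - 2) for all n ≥ 1.
When n = 1: S(1) = -1, and the closed form gives -1. They agree.
For the inductive step, assume it holds for an arbitrary j ≥ 1, so S(j) = j(j^4 - 2j^3 - 2j^2 + 4j - 2).
Then S(j+1) = S(j) + (5j^4 + 2j^3 - 8j^2 - j - 1) = (j(j^4 - 2j^3 - 2j^2 + 4j - 2)) + (5j^4 + 2j^3 - 8j^2 - j - 1).
Simplifying, S(j+1) = (j + 1)(j^4 + 2j^3 - 2j^2 - 2j - 1) = (j+1)((j+1)^4 - 2(j+1)^3 - 2(j+1)^2 + 4(j+1) - 2),
which is the closed form with n = j+1.
By induction, the statement is established for all n ≥ 1.

S(n) = n(n^4 - 2n^3 - 2n^2 + 4n - 2)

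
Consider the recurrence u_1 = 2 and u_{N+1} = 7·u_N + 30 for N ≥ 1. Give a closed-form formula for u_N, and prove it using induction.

u_N = 7^N - 5

Computing the first terms: u_1 = 2, u_2 = 44, u_3 = 338. This suggests u_N = 7^N - 5.
Base case (N = 1): the formula gives 2 = 2 = u_1.
Suppose the result is true for N = k, so u_k = 7^k - 5.
Then u_{k+1} = 7·u_k + 30 = 7·(7^k - 5) + 30 = 7^(k + 1) - 5,
which is the claimed formula at N = k+1.
This completes the induction.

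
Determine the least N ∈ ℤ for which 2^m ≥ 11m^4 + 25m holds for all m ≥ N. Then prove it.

N = 22

At m = 21: 2097152 < 2139816, so the inequality fails and N ≥ 22. We prove 2^m ≥ 11m^4 + 25m for all m ≥ 22.
For the base case m = 22: 2^m = 4194304 and 11m^4 + 25m = 2577366, so 4194304 ≥ 2577366.
Inductive step: assume the claim holds for m = p, so 2^p ≥ 11p^4 + 25p.
Then 2^(p + 1) = 2·(2^p) ≥ 2·(11p^4 + 25p).
Also, for p ≥ 22 we have 2·(11p^4 + 25p) ≥ 11(p+1)^4 + 25(p+1), since 2·(11p^4 + 25p) − (11(p+1)^4 + 25(p+1)) = 11p^4 - 44p^3 - 66p^2 - 19p - 36, which is nonnegative for all p ≥ 22.
Combining, 2^(p + 1) ≥ 11(p+1)^4 + 25(p+1).
This completes the induction.
Hence the smallest such N is 22.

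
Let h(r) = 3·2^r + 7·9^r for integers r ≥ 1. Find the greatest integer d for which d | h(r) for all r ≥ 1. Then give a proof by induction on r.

Computing the first values: h(1) = 69 and h(2) = 579; gcd(69, 579) = 3, so d ≤ 3.
We prove 3 | 3·2^r + 7·9^r for all r ≥ 1 by induction on r.
For the base case r = 1: h(1) = 69 = 3·(23), so 3 | h(1).
Inductive step: assume the claim holds for r = p, i.e. 3 | h(p). Then
h(p+1) − 9·h(p) = (3·2^(p+1) + 7·9^(p+1)) − 9·(3·2^p + 7·9^p) = (3)·2^p·(2 − 9) = (-21)·2^p. Since 3 | h(p) by the inductive hypothesis, 3 | 9·h(p); and 3 | -21 since -21 = 3·-7. Therefore 3 | h(p+1).
Hence, by induction on r, the claim holds for every r ≥ 1.
Therefore the largest such d is 3.

d = 3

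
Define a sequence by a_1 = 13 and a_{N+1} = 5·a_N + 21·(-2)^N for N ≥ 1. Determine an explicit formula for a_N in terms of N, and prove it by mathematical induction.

a_N = -3(-2)^N + 7·5^(N - 1)

Computing the first terms: a_1 = 13, a_2 = 23, a_3 = 199. This suggests a_N = -3(-2)^N + 7·5^(N - 1).
Base case (N = 1): the formula gives 13 = 13 = a_1.
Inductive step: suppose the statement holds for some p ≥ 1, so a_p = -3(-2)^p + 7·5^(p - 1).
Then a_{p+1} = 5·a_p + 21·(-2)^p = 5·(-3(-2)^p + 7·5^(p - 1)) + 21·(-2)^p = -3(-2)^(p + 1) + 7·5^p = -3(-2)^(p+1) + 7·5^((p+1) - 1),
which is the claimed formula at N = p+1.
By the principle of mathematical induction, the result holds for all N ≥ 1.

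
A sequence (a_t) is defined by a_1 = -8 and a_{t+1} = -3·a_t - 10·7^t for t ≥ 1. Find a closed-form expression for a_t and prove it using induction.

Computing the first terms: a_1 = -8, a_2 = -46, a_3 = -352. This suggests a_t = -(-3)^(t - 1) - 7^t.
Base step (t = 1): the formula gives -8 = -8 = a_1.
For the inductive step, assume it holds for an arbitrary j ≥ 1, so a_j = -(-3)^(j - 1) - 7^j.
Then a_{j+1} = -3·a_j - 10·7^j = -3·(-(-3)^(j - 1) - 7^j) - 10·7^j = -(-3)^j - 7^(j + 1) = -(-3)^((j+1) - 1) - 7^(j+1),
which is the claimed formula at t = j+1.
This completes the induction.

a_t = -(-3)^(t - 1) - 7^t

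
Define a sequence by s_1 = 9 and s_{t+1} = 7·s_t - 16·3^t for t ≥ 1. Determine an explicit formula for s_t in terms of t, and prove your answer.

s_t = 4·3^t - 3·7^(t - 1)

Computing the first terms: s_1 = 9, s_2 = 15, s_3 = -39. This suggests s_t = 4·3^t - 3·7^(t - 1).
Base case (t = 1): the formula gives 9 = 9 = s_1.
For the inductive step, assume it holds for an arbitrary m ≥ 1, so s_m = 4·3^m - 3·7^(m - 1).
Then s_{m+1} = 7·s_m - 16·3^m = 7·(4·3^m - 3·7^(m - 1)) - 16·3^m = 4·3^(m + 1) - 3·7^m = 4·3^(m+1) - 3·7^((m+1) - 1),
which is the claimed formula at t = m+1.
By induction, the statement is established for all t ≥ 1.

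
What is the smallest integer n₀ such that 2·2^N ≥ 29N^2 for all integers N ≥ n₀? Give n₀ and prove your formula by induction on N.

At N = 10: 2048 < 2900, so the inequality fails and n₀ ≥ 11. We prove 2·2^N ≥ 29N^2 for all N ≥ 11.
For the base case N = 11: 2·2^N = 4096 and 29N^2 = 3509, so 4096 ≥ 3509.
For the inductive step, assume it holds for an arbitrary k ≥ 11, so 2·2^k ≥ 29k^2.
Then 2·2^(k + 1) = 2·(2·2^k) ≥ 2·(29k^2).
Also, for k ≥ 11 we have 2·(29k^2) ≥ 29(k+1)^2, since 2 ≥ (1 + 1/k)^2 for all k ≥ 11.
Combining, 2·2^(k + 1) ≥ 29(k+1)^2.
By induction, the statement is established for all N ≥ 11.
Hence the smallest such n₀ is 11.

n₀ = 11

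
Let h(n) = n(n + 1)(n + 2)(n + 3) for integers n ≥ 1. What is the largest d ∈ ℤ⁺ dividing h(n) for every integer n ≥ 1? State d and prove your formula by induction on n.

Computing the first values: h(1) = 24 and h(2) = 120; gcd(24, 120) = 24, so d ≤ 24.
We prove 24 | n(n + 1)(n + 2)(n + 3) for all n ≥ 1 by induction on n.
Base step (n = 1): h(1) = 24 = 24·(1), so 24 | h(1).
Inductive step: suppose the statement holds for some j ≥ 1, i.e. 24 | h(j). Then
h(j+1) − h(j) = (j+1)·(j+2)·(j+3)·(j+4) − j·(j+1)·(j+2)·(j+3) = (j+1)·(j+2)·(j+3)·[(j+4) − j] = 4·(j+1)·(j+2)·(j+3). The product of 3 consecutive integers is divisible by (3)! = 6, so h(j+1) − h(j) is divisible by 4·6 = 24. By the inductive hypothesis 24 | h(j), hence 24 | h(j+1).
By the principle of mathematical induction, the result holds for all n ≥ 1.
Therefore the largest such d is 24.

d = 24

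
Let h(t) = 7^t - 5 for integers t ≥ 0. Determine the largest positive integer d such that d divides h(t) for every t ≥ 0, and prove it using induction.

d = 2

Computing the first values: h(0) = -4 and h(1) = 2; gcd(-4, 2) = 2, so d ≤ 2.
We prove 2 | 7^t - 5 for all t ≥ 0 by induction on t.
When t = 0: h(0) = -4 = 2·(-2), so 2 | h(0).
Inductive step: suppose the statement holds for some m ≥ 0, i.e. 2 | h(m). Then
h(m+1) = 7^(m+1) - 5 = 7·(7^m - 5) + 30 = 7·h(m) + 30. The first term is divisible by 2 by the inductive hypothesis, and 30 is divisible by 2. Hence 2 | h(m+1).
This completes the induction.
Therefore the largest such d is 2.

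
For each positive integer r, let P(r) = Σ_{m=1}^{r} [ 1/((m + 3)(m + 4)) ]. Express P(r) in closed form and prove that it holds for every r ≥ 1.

P(r) = r/(4(r + 4))

We claim P(r) = r/(4(r + 4)) for all r ≥ 1.
Base case (r = 1): P(1) = 1/20, and the closed form gives 1/20. They agree.
Inductive step: assume the claim holds for r = m, so P(m) = m/(4(m + 4)).
Then P(m+1) = P(m) + (1/((m + 4)(m + 5))) = (m/(4(m + 4))) + (1/((m + 4)(m + 5))).
Simplifying, P(m+1) = (m + 1)/(4(m + 5)) = (m+1)/(4((m+1) + 4)),
which is the closed form with r = m+1.
Hence, by induction on r, the claim holds for every r ≥ 1.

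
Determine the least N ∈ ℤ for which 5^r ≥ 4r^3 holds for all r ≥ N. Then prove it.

N = 3

At r = 2: 25 < 32, so the inequality fails and N ≥ 3. We prove 5^r ≥ 4r^3 for all r ≥ 3.
For the base case r = 3: 5^r = 125 and 4r^3 = 108, so 125 ≥ 108.
For the inductive step, assume it holds for an arbitrary k ≥ 3, so 5^k ≥ 4k^3.
Then 5^(k + 1) = 5·(5^k) ≥ 5·(4k^3).
Also, for k ≥ 3 we have 5·(4k^3) ≥ 4(k+1)^3, since 5 ≥ (1 + 1/k)^3 for all k ≥ 3.
Combining, 5^(k + 1) ≥ 4(k+1)^3.
This completes the induction.
Hence the smallest such N is 3.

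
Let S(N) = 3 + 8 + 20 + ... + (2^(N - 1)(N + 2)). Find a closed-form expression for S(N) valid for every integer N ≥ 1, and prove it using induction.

We claim S(N) = 2^N(N + 1) - 1 for all N ≥ 1.
Base step (N = 1): S(1) = 3, and the closed form gives 3. They agree.
Inductive step: assume the claim holds for N = r, so S(r) = 2^r(r + 1) - 1.
Then S(r+1) = S(r) + (2^r(r + 3)) = (2^r(r + 1) - 1) + (2^r(r + 3)).
Simplifying, S(r+1) = 2^(r + 1)r + 2^(r + 2) - 1 = 2^(r+1)((r+1) + 1) - 1,
which is the closed form with N = r+1.
Hence, by induction on N, the claim holds for every N ≥ 1.

S(N) = 2^N(N + 1) - 1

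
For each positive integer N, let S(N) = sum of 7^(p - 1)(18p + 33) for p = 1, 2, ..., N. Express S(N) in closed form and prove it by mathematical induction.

S(N) = 7^N(3N + 5) - 5

We claim S(N) = 7^N(3N + 5) - 5 for all N ≥ 1.
Base case (N = 1): S(1) = 51, and the closed form gives 51. They agree.
Inductive step: assume the claim holds for N = p, so S(p) = 7^p(3p + 5) - 5.
Then S(p+1) = S(p) + (7^p(18p + 51)) = (7^p(3p + 5) - 5) + (7^p(18p + 51)).
Simplifying, S(p+1) = 21·7^p·p + 56·7^p - 5 = 7^(p+1)(3(p+1) + 5) - 5,
which is the closed form with N = p+1.
By the principle of mathematical induction, the result holds for all N ≥ 1.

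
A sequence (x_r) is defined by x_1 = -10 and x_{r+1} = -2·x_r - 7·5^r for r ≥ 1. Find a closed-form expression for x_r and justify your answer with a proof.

Computing the first terms: x_1 = -10, x_2 = -15, x_3 = -145. This suggests x_r = -5(-2)^(r - 1) - 5^r.
Base case (r = 1): the formula gives -10 = -10 = x_1.
Inductive step: assume the claim holds for r = i, so x_i = -5(-2)^(i - 1) - 5^i.
Then x_{i+1} = -2·x_i - 7·5^i = -2·(-5(-2)^(i - 1) - 5^i) - 7·5^i = -5(-2)^i - 5^(i + 1) = -5(-2)^((i+1) - 1) - 5^(i+1),
which is the claimed formula at r = i+1.
Hence, by induction on r, the claim holds for every r ≥ 1.

x_r = -5(-2)^(r - 1) - 5^r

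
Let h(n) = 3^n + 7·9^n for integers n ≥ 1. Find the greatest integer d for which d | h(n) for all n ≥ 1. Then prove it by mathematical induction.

d = 6

Computing the first values: h(1) = 66 and h(2) = 576; gcd(66, 576) = 6, so d ≤ 6.
We prove 6 | 3^n + 7·9^n for all n ≥ 1 by induction on n.
Base step (n = 1): h(1) = 66 = 6·(11), so 6 | h(1).
Inductive step: assume the claim holds for n = r, i.e. 6 | h(r). Then
h(r+1) − 9·h(r) = (3^(r+1) + 7·9^(r+1)) − 9·(3^r + 7·9^r) = (1)·3^r·(3 − 9) = (-6)·3^r. Since 6 | h(r) by the inductive hypothesis, 6 | 9·h(r); and 6 | -6 since -6 = 6·-1. Therefore 6 | h(r+1).
By the principle of mathematical induction, the result holds for all n ≥ 1.
Therefore the largest such d is 6.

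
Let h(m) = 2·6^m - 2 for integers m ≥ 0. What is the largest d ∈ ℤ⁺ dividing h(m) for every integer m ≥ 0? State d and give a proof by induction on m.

d = 10

Computing the first values: h(0) = 0 and h(1) = 10; gcd(0, 10) = 10, so d ≤ 10.
We prove 10 | 2·6^m - 2 for all m ≥ 0 by induction on m.
For the base case m = 0: h(0) = 0 = 10·(0), so 10 | h(0).
Inductive step: suppose the statement holds for some r ≥ 0, i.e. 10 | h(r). Then
h(r+1) = 2·6^(r+1) - 2 = 6·(2·6^r - 2) + 10 = 6·h(r) + 10. The first term is divisible by 10 by the inductive hypothesis, and 10 is divisible by 10. Hence 10 | h(r+1).
This completes the induction.
Therefore the largest such d is 10.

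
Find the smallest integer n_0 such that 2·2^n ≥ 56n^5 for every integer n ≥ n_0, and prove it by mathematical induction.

n_0 = 30

At n = 29: 1073741824 < 1148624344, so the inequality fails and n_0 ≥ 30. We prove 2·2^n ≥ 56n^5 for all n ≥ 30.
Base step (n = 30): 2·2^n = 2147483648 and 56n^5 = 1360800000, so 2147483648 ≥ 1360800000.
Suppose the result is true for n = m, so 2·2^m ≥ 56m^5.
Then 2·2^(m + 1) = 2·(2·2^m) ≥ 2·(56m^5).
Also, for m ≥ 30 we have 2·(56m^5) ≥ 56(m+1)^5, since 2 ≥ (1 + 1/m)^5 for all m ≥ 30.
Combining, 2·2^(m + 1) ≥ 56(m+1)^5.
This completes the induction.
Hence the smallest such n_0 is 30.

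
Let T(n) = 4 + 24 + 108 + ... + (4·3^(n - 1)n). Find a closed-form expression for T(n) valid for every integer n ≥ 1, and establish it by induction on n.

We claim T(n) = 3^n(2n - 1) + 1 for all n ≥ 1.
For the base case n = 1: T(1) = 4, and the closed form gives 4. They agree.
Inductive step: suppose the statement holds for some i ≥ 1, so T(i) = 3^i(2i - 1) + 1.
Then T(i+1) = T(i) + (4·3^i(i + 1)) = (3^i(2i - 1) + 1) + (4·3^i(i + 1)).
Simplifying, T(i+1) = 6·3^i·i + 3·3^i + 1 = 3^(i+1)(2(i+1) - 1) + 1,
which is the closed form with n = i+1.
By the principle of mathematical induction, the result holds for all n ≥ 1.

T(n) = 3^n(2n - 1) + 1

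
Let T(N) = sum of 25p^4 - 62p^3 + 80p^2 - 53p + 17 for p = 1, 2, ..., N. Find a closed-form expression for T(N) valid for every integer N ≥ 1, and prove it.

We claim T(N) = N(5N^4 - 3N^3 + 4N^2 - 2N + 3) for all N ≥ 1.
Base step (N = 1): T(1) = 7, and the closed form gives 7. They agree.
For the inductive step, assume it holds for an arbitrary p ≥ 1, so T(p) = p(5p^4 - 3p^3 + 4p^2 - 2p + 3).
Then T(p+1) = T(p) + (25p^4 + 38p^3 + 44p^2 + 21p + 7) = (p(5p^4 - 3p^3 + 4p^2 - 2p + 3)) + (25p^4 + 38p^3 + 44p^2 + 21p + 7).
Simplifying, T(p+1) = (p + 1)(5p^4 + 17p^3 + 25p^2 + 17p + 7) = (p+1)(5(p+1)^4 - 3(p+1)^3 + 4(p+1)^2 - 2(p+1) + 3),
which is the closed form with N = p+1.
This completes the induction.

T(N) = N(5N^4 - 3N^3 + 4N^2 - 2N + 3)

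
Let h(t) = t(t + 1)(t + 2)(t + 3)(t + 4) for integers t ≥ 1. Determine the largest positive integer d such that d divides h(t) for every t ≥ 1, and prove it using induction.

Computing the first values: h(1) = 120 and h(2) = 720; gcd(120, 720) = 120, so d ≤ 120.
We prove 120 | t(t + 1)(t + 2)(t + 3)(t + 4) for all t ≥ 1 by induction on t.
Base case (t = 1): h(1) = 120 = 120·(1), so 120 | h(1).
Inductive step: assume the claim holds for t = p, i.e. 120 | h(p). Then
h(p+1) − h(p) = (p+1)·(p+2)·(p+3)·(p+4)·(p+5) − p·(p+1)·(p+2)·(p+3)·(p+4) = (p+1)·(p+2)·(p+3)·(p+4)·[(p+5) − p] = 5·(p+1)·(p+2)·(p+3)·(p+4). The product of 4 consecutive integers is divisible by (4)! = 24, so h(p+1) − h(p) is divisible by 5·24 = 120. By the inductive hypothesis 120 | h(p), hence 120 | h(p+1).
By induction, the statement is established for all t ≥ 1.
Therefore the largest such d is 120.

d = 120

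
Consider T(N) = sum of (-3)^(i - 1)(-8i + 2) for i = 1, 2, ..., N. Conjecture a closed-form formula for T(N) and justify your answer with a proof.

We claim T(N) = 2(-3)^N·N for all N ≥ 1.
When N = 1: T(1) = -6, and the closed form gives -6. They agree.
Inductive step: assume the claim holds for N = i, so T(i) = 2(-3)^i·i.
Then T(i+1) = T(i) + ((-3)^i(-8i - 6)) = (2(-3)^i·i) + ((-3)^i(-8i - 6)).
Simplifying, T(i+1) = (-3)^(i + 1)(2i + 2) = 2(-3)^(i+1)·(i+1),
which is the closed form with N = i+1.
By the principle of mathematical induction, the result holds for all N ≥ 1.

T(N) = 2(-3)^N·N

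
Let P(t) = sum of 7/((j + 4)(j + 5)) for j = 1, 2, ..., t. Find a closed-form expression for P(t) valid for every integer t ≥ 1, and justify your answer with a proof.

P(t) = 7t/(5(t + 5))

We claim P(t) = 7t/(5(t + 5)) for all t ≥ 1.
Base step (t = 1): P(1) = 7/30, and the closed form gives 7/30. They agree.
Inductive step: assume the claim holds for t = j, so P(j) = 7j/(5(j + 5)).
Then P(j+1) = P(j) + (7/((j + 5)(j + 6))) = (7j/(5(j + 5))) + (7/((j + 5)(j + 6))).
Simplifying, P(j+1) = 7(j + 1)/(5(j + 6)) = 7(j+1)/(5((j+1) + 5)),
which is the closed form with t = j+1.
Hence, by induction on t, the claim holds for every t ≥ 1.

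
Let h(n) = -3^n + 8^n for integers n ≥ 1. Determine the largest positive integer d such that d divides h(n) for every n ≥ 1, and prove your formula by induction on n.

Computing the first values: h(1) = 5 and h(2) = 55; gcd(5, 55) = 5, so d ≤ 5.
We prove 5 | -3^n + 8^n for all n ≥ 1 by induction on n.
Base case (n = 1): h(1) = 5 = 5·(1), so 5 | h(1).
For the inductive step, assume it holds for an arbitrary m ≥ 1, i.e. 5 | h(m). Then
8^{m+1} − 3^{m+1} = 8·8^m − 3·3^m = 8·(8^m − 3^m) + (5)·3^m. The first term is divisible by 5 by the inductive hypothesis, and the second term (5)·3^m is divisible by 5 since 5 | 5. Hence 5 | h(m+1).
This completes the induction.
Therefore the largest such d is 5.

d = 5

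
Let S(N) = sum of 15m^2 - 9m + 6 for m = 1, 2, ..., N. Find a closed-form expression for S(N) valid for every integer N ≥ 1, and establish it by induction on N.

S(N) = N(5N^2 + 3N + 4)

We claim S(N) = N(5N^2 + 3N + 4) for all N ≥ 1.
Base step (N = 1): S(1) = 12, and the closed form gives 12. They agree.
Inductive step: suppose the statement holds for some m ≥ 1, so S(m) = m(5m^2 + 3m + 4).
Then S(m+1) = S(m) + (15m^2 + 21m + 12) = (m(5m^2 + 3m + 4)) + (15m^2 + 21m + 12).
Simplifying, S(m+1) = (m + 1)(5m^2 + 13m + 12) = (m+1)(5(m+1)^2 + 3(m+1) + 4),
which is the closed form with N = m+1.
By the principle of mathematical induction, the result holds for all N ≥ 1.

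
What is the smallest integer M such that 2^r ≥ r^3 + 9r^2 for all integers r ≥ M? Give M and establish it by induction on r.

At r = 11: 2048 < 2420, so the inequality fails and M ≥ 12. We prove 2^r ≥ r^3 + 9r^2 for all r ≥ 12.
For the base case r = 12: 2^r = 4096 and r^3 + 9r^2 = 3024, so 4096 ≥ 3024.
Inductive step: assume the claim holds for r = p, so 2^p ≥ p^3 + 9p^2.
Then 2^(p + 1) = 2·(2^p) ≥ 2·(p^3 + 9p^2).
Also, for p ≥ 12 we have 2·(p^3 + 9p^2) ≥ (p+1)^3 + 9(p+1)^2, since 2·(p^3 + 9p^2) − ((p+1)^3 + 9(p+1)^2) = p^3 + 6p^2 - 21p - 10, which is nonnegative for all p ≥ 12.
Combining, 2^(p + 1) ≥ (p+1)^3 + 9(p+1)^2.
By induction, the statement is established for all r ≥ 12.
Hence the smallest such M is 12.

M = 12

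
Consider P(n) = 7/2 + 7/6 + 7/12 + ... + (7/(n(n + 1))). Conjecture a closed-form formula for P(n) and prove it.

P(n) = 7n/(n + 1)

We claim P(n) = 7n/(n + 1) for all n ≥ 1.
Base step (n = 1): P(1) = 7/2, and the closed form gives 7/2. They agree.
Inductive step: assume the claim holds for n = j, so P(j) = 7j/(j + 1).
Then P(j+1) = P(j) + (7/((j + 1)(j + 2))) = (7j/(j + 1)) + (7/((j + 1)(j + 2))).
Simplifying, P(j+1) = 7(j + 1)/(j + 2) = 7(j+1)/((j+1) + 1),
which is the closed form with n = j+1.
By the principle of mathematical induction, the result holds for all n ≥ 1.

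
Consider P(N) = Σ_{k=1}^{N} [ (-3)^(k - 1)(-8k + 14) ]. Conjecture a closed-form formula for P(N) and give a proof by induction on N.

P(N) = (-3)^N(2N - 3) + 3

We claim P(N) = (-3)^N(2N - 3) + 3 for all N ≥ 1.
Base case (N = 1): P(1) = 6, and the closed form gives 6. They agree.
For the inductive step, assume it holds for an arbitrary k ≥ 1, so P(k) = (-3)^k(2k - 3) + 3.
Then P(k+1) = P(k) + ((-3)^k(-8k + 6)) = ((-3)^k(2k - 3) + 3) + ((-3)^k(-8k + 6)).
Simplifying, P(k+1) = -6(-3)^k·k + 3(-3)^k + 3 = (-3)^(k+1)(2(k+1) - 3) + 3,
which is the closed form with N = k+1.
Hence, by induction on N, the claim holds for every N ≥ 1.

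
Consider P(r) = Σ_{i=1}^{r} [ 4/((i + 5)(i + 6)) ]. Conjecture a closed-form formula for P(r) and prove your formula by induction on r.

We claim P(r) = 2r/(3(r + 6)) for all r ≥ 1.
Base step (r = 1): P(1) = 2/21, and the closed form gives 2/21. They agree.
Suppose the result is true for r = i, so P(i) = 2i/(3(i + 6)).
Then P(i+1) = P(i) + (4/((i + 6)(i + 7))) = (2i/(3(i + 6))) + (4/((i + 6)(i + 7))).
Simplifying, P(i+1) = 2(i + 1)/(3(i + 7)) = 2(i+1)/(3((i+1) + 6)),
which is the closed form with r = i+1.
This completes the induction.

P(r) = 2r/(3(r + 6))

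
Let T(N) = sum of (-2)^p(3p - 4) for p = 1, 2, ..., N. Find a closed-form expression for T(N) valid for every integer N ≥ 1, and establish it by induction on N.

We claim T(N) = 2(-2)^N(N - 1) + 2 for all N ≥ 1.
Base case (N = 1): T(1) = 2, and the closed form gives 2. They agree.
For the inductive step, assume it holds for an arbitrary p ≥ 1, so T(p) = 2(-2)^p(p - 1) + 2.
Then T(p+1) = T(p) + ((-2)^(p + 1)(3p - 1)) = (2(-2)^p(p - 1) + 2) + ((-2)^(p + 1)(3p - 1)).
Simplifying, T(p+1) = -4(-2)^p·p + 2 = 2(-2)^(p+1)((p+1) - 1) + 2,
which is the closed form with N = p+1.
By induction, the statement is established for all N ≥ 1.

T(N) = 2(-2)^N(N - 1) + 2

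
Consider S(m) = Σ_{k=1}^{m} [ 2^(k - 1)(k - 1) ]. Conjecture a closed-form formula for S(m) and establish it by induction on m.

S(m) = 2^m(m - 2) + 2

We claim S(m) = 2^m(m - 2) + 2 for all m ≥ 1.
Base case (m = 1): S(1) = 0, and the closed form gives 0. They agree.
Inductive step: suppose the statement holds for some k ≥ 1, so S(k) = 2^k(k - 2) + 2.
Then S(k+1) = S(k) + (2^k·k) = (2^k(k - 2) + 2) + (2^k·k).
Simplifying, S(k+1) = 2·2^k·k - 2·2^k + 2 = 2^(k+1)((k+1) - 2) + 2,
which is the closed form with m = k+1.
By the principle of mathematical induction, the result holds for all m ≥ 1.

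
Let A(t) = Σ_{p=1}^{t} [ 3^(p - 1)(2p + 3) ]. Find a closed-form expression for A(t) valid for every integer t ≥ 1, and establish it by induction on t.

A(t) = 3^t(t + 1) - 1

We claim A(t) = 3^t(t + 1) - 1 for all t ≥ 1.
Base step (t = 1): A(1) = 5, and the closed form gives 5. They agree.
Inductive step: assume the claim holds for t = p, so A(p) = 3^p(p + 1) - 1.
Then A(p+1) = A(p) + (3^p(2p + 5)) = (3^p(p + 1) - 1) + (3^p(2p + 5)).
Simplifying, A(p+1) = 3·3^p·p + 6·3^p - 1 = 3^(p+1)((p+1) + 1) - 1,
which is the closed form with t = p+1.
This completes the induction.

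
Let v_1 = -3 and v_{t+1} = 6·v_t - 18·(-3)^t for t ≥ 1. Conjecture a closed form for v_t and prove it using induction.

Computing the first terms: v_1 = -3, v_2 = 36, v_3 = 54. This suggests v_t = 2(-3)^t + 3·6^(t - 1).
For the base case t = 1: the formula gives -3 = -3 = v_1.
Inductive step: suppose the statement holds for some k ≥ 1, so v_k = 2(-3)^k + 3·6^(k - 1).
Then v_{k+1} = 6·v_k - 18·(-3)^k = 6·(2(-3)^k + 3·6^(k - 1)) - 18·(-3)^k = 2(-3)^(k + 1) + 3·6^k = 2(-3)^(k+1) + 3·6^((k+1) - 1),
which is the claimed formula at t = k+1.
By the principle of mathematical induction, the result holds for all t ≥ 1.

v_t = 2(-3)^t + 3·6^(t - 1)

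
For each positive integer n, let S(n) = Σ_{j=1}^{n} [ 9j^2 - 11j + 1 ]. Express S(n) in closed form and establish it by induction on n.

S(n) = n(3n^2 - n - 3)

We claim S(n) = n(3n^2 - n - 3) for all n ≥ 1.
When n = 1: S(1) = -1, and the closed form gives -1. They agree.
Inductive step: assume the claim holds for n = j, so S(j) = j(3j^2 - j - 3).
Then S(j+1) = S(j) + (9j^2 + 7j - 1) = (j(3j^2 - j - 3)) + (9j^2 + 7j - 1).
Simplifying, S(j+1) = (j + 1)(3j^2 + 5j - 1) = (j+1)(3(j+1)^2 - (j+1) - 3),
which is the closed form with n = j+1.
This completes the induction.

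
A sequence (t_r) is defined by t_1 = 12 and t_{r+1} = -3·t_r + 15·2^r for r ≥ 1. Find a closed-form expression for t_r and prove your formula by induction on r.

t_r = -2(-3)^r + 3·2^r

Computing the first terms: t_1 = 12, t_2 = -6, t_3 = 78. This suggests t_r = -2(-3)^r + 3·2^r.
For the base case r = 1: the formula gives 12 = 12 = t_1.
Inductive step: assume the claim holds for r = m, so t_m = -2(-3)^m + 3·2^m.
Then t_{m+1} = -3·t_m + 15·2^m = -3·(-2(-3)^m + 3·2^m) + 15·2^m = -2(-3)^(m + 1) + 3·2^(m + 1),
which is the claimed formula at r = m+1.
By induction, the statement is established for all r ≥ 1.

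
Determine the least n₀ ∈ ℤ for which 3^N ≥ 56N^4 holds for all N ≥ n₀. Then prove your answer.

n₀ = 14

At N = 13: 1594323 < 1599416, so the inequality fails and n₀ ≥ 14. We prove 3^N ≥ 56N^4 for all N ≥ 14.
Base case (N = 14): 3^N = 4782969 and 56N^4 = 2151296, so 4782969 ≥ 2151296.
Inductive step: suppose the statement holds for some i ≥ 14, so 3^i ≥ 56i^4.
Then 3^(i + 1) = 3·(3^i) ≥ 3·(56i^4).
Also, for i ≥ 14 we have 3·(56i^4) ≥ 56(i+1)^4, since 3 ≥ (1 + 1/i)^4 for all i ≥ 14.
Combining, 3^(i + 1) ≥ 56(i+1)^4.
This completes the induction.
Hence the smallest such n₀ is 14.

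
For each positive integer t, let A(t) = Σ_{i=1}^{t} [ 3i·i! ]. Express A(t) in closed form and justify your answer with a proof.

We claim A(t) = 3(t + 1)! - 3 for all t ≥ 1.
For the base case t = 1: A(1) = 3, and the closed form gives 3. They agree.
Suppose the result is true for t = i, so A(i) = 3(i + 1)! - 3.
Then A(i+1) = A(i) + (3(i + 1)(i + 1)!) = (3(i + 1)! - 3) + (3(i + 1)(i + 1)!).
Simplifying, A(i+1) = 3((i+1) + 1)! - 3,
which is the closed form with t = i+1.
By the principle of mathematical induction, the result holds for all t ≥ 1.

A(t) = 3(t + 1)! - 3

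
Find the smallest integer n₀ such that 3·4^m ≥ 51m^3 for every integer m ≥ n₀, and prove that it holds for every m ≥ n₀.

At m = 5: 3072 < 6375, so the inequality fails and n₀ ≥ 6. We prove 3·4^m ≥ 51m^3 for all m ≥ 6.
Base step (m = 6): 3·4^m = 12288 and 51m^3 = 11016, so 12288 ≥ 11016.
Inductive step: suppose the statement holds for some k ≥ 6, so 3·4^k ≥ 51k^3.
Then 3·4^(k + 1) = 4·(3·4^k) ≥ 4·(51k^3).
Also, for k ≥ 6 we have 4·(51k^3) ≥ 51(k+1)^3, since 4 ≥ (1 + 1/k)^3 for all k ≥ 6.
Combining, 3·4^(k + 1) ≥ 51(k+1)^3.
By the principle of mathematical induction, the result holds for all m ≥ 6.
Hence the smallest such n₀ is 6.

n₀ = 6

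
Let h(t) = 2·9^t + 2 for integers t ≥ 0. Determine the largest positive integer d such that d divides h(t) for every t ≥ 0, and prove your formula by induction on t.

Computing the first values: h(0) = 4 and h(1) = 20; gcd(4, 20) = 4, so d ≤ 4.
We prove 4 | 2·9^t + 2 for all t ≥ 0 by induction on t.
Base step (t = 0): h(0) = 4 = 4·(1), so 4 | h(0).
For the inductive step, assume it holds for an arbitrary p ≥ 0, i.e. 4 | h(p). Then
h(p+1) = 2·9^(p+1) + 2 = 9·(2·9^p + 2) - 16 = 9·h(p) - 16. The first term is divisible by 4 by the inductive hypothesis, and -16 is divisible by 4. Hence 4 | h(p+1).
By induction, the statement is established for all t ≥ 0.
Therefore the largest such d is 4.

d = 4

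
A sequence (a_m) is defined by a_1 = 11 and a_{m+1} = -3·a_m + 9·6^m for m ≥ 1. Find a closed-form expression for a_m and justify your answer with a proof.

a_m = 5(-3)^(m - 1) + 6^m

Computing the first terms: a_1 = 11, a_2 = 21, a_3 = 261. This suggests a_m = 5(-3)^(m - 1) + 6^m.
When m = 1: the formula gives 11 = 11 = a_1.
Inductive step: assume the claim holds for m = k, so a_k = 5(-3)^(k - 1) + 6^k.
Then a_{k+1} = -3·a_k + 9·6^k = -3·(5(-3)^(k - 1) + 6^k) + 9·6^k = 5(-3)^k + 6^(k + 1) = 5(-3)^((k+1) - 1) + 6^(k+1),
which is the claimed formula at m = k+1.
By induction, the statement is established for all m ≥ 1.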